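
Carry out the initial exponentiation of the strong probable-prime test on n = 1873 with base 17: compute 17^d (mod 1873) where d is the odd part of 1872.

1228

n − 1 = 1872 = 2^4 · 117, so s = 4 and d = 117.
17^117 mod 1873 = 1228.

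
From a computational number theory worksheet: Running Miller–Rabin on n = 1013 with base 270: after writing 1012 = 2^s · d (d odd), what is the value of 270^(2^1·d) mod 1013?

n − 1 = 1012 = 2^2 · 253, so s = 2 and d = 253.
x_0 = 270^253 mod 1013 = 45.
x_1 = 45^2 mod 1013 = 1012.

1012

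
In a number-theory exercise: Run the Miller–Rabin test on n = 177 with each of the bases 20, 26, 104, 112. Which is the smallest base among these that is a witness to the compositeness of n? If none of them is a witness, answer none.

20

n − 1 = 176 = 2^4 · 11, so s = 4 and d = 11.
Base 20: x_0 = 20^11 mod 177 = 116. x_0 is neither 1 nor 176, so continue squaring. x_1 = 116^2 mod 177 = 4. x_2 = 4^2 mod 177 = 16. x_3 = 16^2 mod 177 = 79. Reached i = s−1 = 3 without hitting −1: 20 is a Miller–Rabin witness and 177 is composite.
Base 26: x_0 = 26^11 mod 177 = 68. x_0 is neither 1 nor 176, so continue squaring. x_1 = 68^2 mod 177 = 22. x_2 = 22^2 mod 177 = 130. x_3 = 130^2 mod 177 = 85. Reached i = s−1 = 3 without hitting −1: 26 is a Miller–Rabin witness and 177 is composite.
Base 104: x_0 = 104^11 mod 177 = 5. x_0 is neither 1 nor 176, so continue squaring. x_1 = 5^2 mod 177 = 25. x_2 = 25^2 mod 177 = 94. x_3 = 94^2 mod 177 = 163. Reached i = s−1 = 3 without hitting −1: 104 is a Miller–Rabin witness and 177 is composite.
Base 112: x_0 = 112^11 mod 177 = 139. x_0 is neither 1 nor 176, so continue squaring. x_1 = 139^2 mod 177 = 28. x_2 = 28^2 mod 177 = 76. x_3 = 76^2 mod 177 = 112. Reached i = s−1 = 3 without hitting −1: 112 is a Miller–Rabin witness and 177 is composite.
The smallest witness among the given bases is 20.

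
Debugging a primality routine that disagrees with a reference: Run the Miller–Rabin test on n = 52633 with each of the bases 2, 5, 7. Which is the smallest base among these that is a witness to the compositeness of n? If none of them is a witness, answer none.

5

n − 1 = 52632 = 2^3 · 6579, so s = 3 and d = 6579.
Base 2: x_0 = 2^6579 mod 52633 = 1. x_0 = 1, so 2 is not a witness.
Base 5: x_0 = 5^6579 mod 52633 = 36770. x_0 is neither 1 nor 52632, so continue squaring. x_1 = 36770^2 mod 52633 = 49029. x_2 = 49029^2 mod 52633 = 41098. Reached i = s−1 = 2 without hitting −1: 5 is a Miller–Rabin witness and 52633 is composite.
Base 7: x_0 = 7^6579 mod 52633 = 17717. x_0 is neither 1 nor 52632, so continue squaring. x_1 = 17717^2 mod 52633 = 41510. x_2 = 41510^2 mod 52633 = 33579. Reached i = s−1 = 2 without hitting −1: 7 is a Miller–Rabin witness and 52633 is composite.
The smallest witness among the given bases is 5.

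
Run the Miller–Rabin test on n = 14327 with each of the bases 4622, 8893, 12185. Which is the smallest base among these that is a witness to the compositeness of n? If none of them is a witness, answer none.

n − 1 = 14326 = 2^1 · 7163, so s = 1 and d = 7163.
Base 4622: x_0 = 4622^7163 mod 14327 = 14326. x_0 = 14326 ≡ −1, so 4622 is not a witness.
Base 8893: x_0 = 8893^7163 mod 14327 = 14326. x_0 = 14326 ≡ −1, so 8893 is not a witness.
Base 12185: x_0 = 12185^7163 mod 14327 = 14326. x_0 = 14326 ≡ −1, so 12185 is not a witness.
No listed base is a witness for 14327.

none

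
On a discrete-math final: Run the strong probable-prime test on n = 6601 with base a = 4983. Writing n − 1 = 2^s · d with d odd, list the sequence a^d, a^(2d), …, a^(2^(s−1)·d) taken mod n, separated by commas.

n − 1 = 6600 = 2^3 · 825, so s = 3 and d = 825.
x_0 = 4983^825 mod 6601 = 2897.
x_1 = 2897^2 mod 6601 = 2738.
x_2 = 2738^2 mod 6601 = 4509.

2897, 2738, 4509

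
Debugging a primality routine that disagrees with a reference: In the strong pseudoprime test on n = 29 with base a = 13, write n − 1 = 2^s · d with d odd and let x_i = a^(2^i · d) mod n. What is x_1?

1

n − 1 = 28 = 2^2 · 7, so s = 2 and d = 7.
Repeated squaring mod 29: 13^1 ≡ 13, 13^2 ≡ 24, 13^4 ≡ 25.
7 = 4 + 2 + 1, so 13^7 ≡ 25·24·13 ≡ 28 (mod 29).
x_0 = 28.
x_1 = 28^2 mod 29 = 1.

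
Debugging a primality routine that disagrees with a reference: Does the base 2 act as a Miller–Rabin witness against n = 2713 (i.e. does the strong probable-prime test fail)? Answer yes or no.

no

n − 1 = 2712 = 2^3 · 339, so s = 3 and d = 339.
Repeated squaring mod 2713: 2^1 ≡ 2, 2^2 ≡ 4, 2^4 ≡ 16, 2^8 ≡ 256, 2^16 ≡ 424, 2^32 ≡ 718, 2^64 ≡ 54, 2^128 ≡ 203, 2^256 ≡ 514.
339 = 256 + 64 + 16 + 2 + 1, so 2^339 ≡ 514·54·424·4·2 ≡ 1826 (mod 2713).
x_0 = 2^339 mod 2713 = 1826.
x_0 is neither 1 nor 2712, so continue squaring.
x_1 = 1826^2 mod 2713 = 2712.
x_1 ≡ −1, so 2 is not a witness.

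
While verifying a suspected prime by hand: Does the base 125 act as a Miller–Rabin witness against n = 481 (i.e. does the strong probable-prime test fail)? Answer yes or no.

n − 1 = 480 = 2^5 · 15, so s = 5 and d = 15.
x_0 = 125^15 mod 481 = 265.
x_0 is neither 1 nor 480, so continue squaring.
x_1 = 265^2 mod 481 = 480.
x_1 ≡ −1, so 125 is not a witness.

no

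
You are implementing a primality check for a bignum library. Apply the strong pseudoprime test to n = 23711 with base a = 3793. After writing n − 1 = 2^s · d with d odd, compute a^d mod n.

n − 1 = 23710 = 2^1 · 11855, so s = 1 and d = 11855.
3793^11855 mod 23711 = 8876.

8876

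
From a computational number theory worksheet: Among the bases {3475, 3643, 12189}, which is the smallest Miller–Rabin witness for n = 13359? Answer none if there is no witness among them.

n − 1 = 13358 = 2^1 · 6679, so s = 1 and d = 6679.
Base 3475: x_0 = 3475^6679 mod 13359 = 4765. x_0 ∉ {1, 13358} and s = 1, so 3475 is a Miller–Rabin witness and 13359 is composite.
Base 3643: x_0 = 3643^6679 mod 13359 = 12088. x_0 ∉ {1, 13358} and s = 1, so 3643 is a Miller–Rabin witness and 13359 is composite.
Base 12189: x_0 = 12189^6679 mod 13359 = 13065. x_0 ∉ {1, 13358} and s = 1, so 12189 is a Miller–Rabin witness and 13359 is composite.
The smallest witness among the given bases is 3475.

3475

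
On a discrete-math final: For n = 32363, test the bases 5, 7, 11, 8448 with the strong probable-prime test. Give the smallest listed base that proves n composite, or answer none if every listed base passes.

none

n − 1 = 32362 = 2^1 · 16181, so s = 1 and d = 16181.
Base 5: x_0 = 5^16181 mod 32363 = 32362. x_0 = 32362 ≡ −1, so 5 is not a witness.
Base 7: x_0 = 7^16181 mod 32363 = 32362. x_0 = 32362 ≡ −1, so 7 is not a witness.
Base 11: x_0 = 11^16181 mod 32363 = 32362. x_0 = 32362 ≡ −1, so 11 is not a witness.
Base 8448: x_0 = 8448^16181 mod 32363 = 32362. x_0 = 32362 ≡ −1, so 8448 is not a witness.
No listed base is a witness for 32363.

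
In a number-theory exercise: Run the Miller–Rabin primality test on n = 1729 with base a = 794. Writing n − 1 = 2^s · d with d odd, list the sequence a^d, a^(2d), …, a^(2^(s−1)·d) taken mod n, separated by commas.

n − 1 = 1728 = 2^6 · 27, so s = 6 and d = 27.
x_0 = 794^27 mod 1729 = 664.
x_1 = 664^2 mod 1729 = 1.
x_2 = 1^2 mod 1729 = 1.
x_3 = 1^2 mod 1729 = 1.
x_4 = 1^2 mod 1729 = 1.
x_5 = 1^2 mod 1729 = 1.

664, 1, 1, 1, 1, 1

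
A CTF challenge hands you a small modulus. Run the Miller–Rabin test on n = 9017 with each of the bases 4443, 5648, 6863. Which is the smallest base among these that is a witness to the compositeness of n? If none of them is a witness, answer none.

n − 1 = 9016 = 2^3 · 1127, so s = 3 and d = 1127.
Base 4443: x_0 = 4443^1127 mod 9017 = 9016. x_0 = 9016 ≡ −1, so 4443 is not a witness.
Base 5648: x_0 = 5648^1127 mod 9017 = 1419. x_0 is neither 1 nor 9016, so continue squaring. x_1 = 1419^2 mod 9017 = 2770. x_2 = 2770^2 mod 9017 = 8450. Reached i = s−1 = 2 without hitting −1: 5648 is a Miller–Rabin witness and 9017 is composite.
Base 6863: x_0 = 6863^1127 mod 9017 = 2267. x_0 is neither 1 nor 9016, so continue squaring. x_1 = 2267^2 mod 9017 = 8616. x_2 = 8616^2 mod 9017 = 7512. Reached i = s−1 = 2 without hitting −1: 6863 is a Miller–Rabin witness and 9017 is composite.
The smallest witness among the given bases is 5648.

5648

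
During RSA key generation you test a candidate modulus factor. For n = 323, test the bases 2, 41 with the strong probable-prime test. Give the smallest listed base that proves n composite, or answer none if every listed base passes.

2

n − 1 = 322 = 2^1 · 161, so s = 1 and d = 161.
Base 2: x_0 = 2^161 mod 323 = 257. x_0 ∉ {1, 322} and s = 1, so 2 is a Miller–Rabin witness and 323 is composite.
Base 41: x_0 = 41^161 mod 323 = 279. x_0 ∉ {1, 322} and s = 1, so 41 is a Miller–Rabin witness and 323 is composite.
The smallest witness among the given bases is 2.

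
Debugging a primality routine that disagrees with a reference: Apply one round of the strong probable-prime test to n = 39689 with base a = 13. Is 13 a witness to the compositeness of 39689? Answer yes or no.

n − 1 = 39688 = 2^3 · 4961, so s = 3 and d = 4961.
x_0 = 13^4961 mod 39689 = 12415.
x_0 is neither 1 nor 39688, so continue squaring.
x_1 = 12415^2 mod 39689 = 19838.
x_2 = 19838^2 mod 39689 = 29809.
Reached i = s−1 = 2 without hitting −1: 13 is a Miller–Rabin witness and 39689 is composite.

yes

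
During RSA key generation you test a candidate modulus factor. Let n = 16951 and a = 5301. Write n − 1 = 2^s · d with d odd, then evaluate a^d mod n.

n − 1 = 16950 = 2^1 · 8475, so s = 1 and d = 8475.
By repeated squaring, 5301^8475 ≡ 7710 (mod 16951).

7710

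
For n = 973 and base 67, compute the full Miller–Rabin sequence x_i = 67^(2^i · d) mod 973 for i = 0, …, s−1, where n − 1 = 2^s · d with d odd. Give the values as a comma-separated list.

n − 1 = 972 = 2^2 · 243, so s = 2 and d = 243.
x_0 = 67^243 mod 973 = 750.
x_1 = 750^2 mod 973 = 106.

750, 106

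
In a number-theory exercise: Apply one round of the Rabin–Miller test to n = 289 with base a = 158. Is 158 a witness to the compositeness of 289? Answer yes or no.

n − 1 = 288 = 2^5 · 9, so s = 5 and d = 9.
x_0 = 158^9 mod 289 = 131.
x_0 is neither 1 nor 288, so continue squaring.
x_1 = 131^2 mod 289 = 110.
x_2 = 110^2 mod 289 = 251.
x_3 = 251^2 mod 289 = 288.
x_3 ≡ −1, so 158 is not a witness.

no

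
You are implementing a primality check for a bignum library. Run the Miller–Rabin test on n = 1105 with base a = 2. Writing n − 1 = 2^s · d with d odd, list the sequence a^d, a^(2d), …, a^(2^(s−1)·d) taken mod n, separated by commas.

967, 259, 781, 1

n − 1 = 1104 = 2^4 · 69, so s = 4 and d = 69.
x_0 = 2^69 mod 1105 = 967.
x_1 = 967^2 mod 1105 = 259.
x_2 = 259^2 mod 1105 = 781.
x_3 = 781^2 mod 1105 = 1.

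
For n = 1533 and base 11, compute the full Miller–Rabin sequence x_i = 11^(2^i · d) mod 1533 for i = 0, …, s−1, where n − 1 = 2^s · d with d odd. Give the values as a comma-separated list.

233, 634

n − 1 = 1532 = 2^2 · 383, so s = 2 and d = 383.
x_0 = 11^383 mod 1533 = 233.
x_1 = 233^2 mod 1533 = 634.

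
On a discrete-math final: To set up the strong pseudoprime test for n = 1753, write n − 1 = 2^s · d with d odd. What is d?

219

Halving: 1752 → 876 → 438 → 219; 219 is odd.
So 1752 = 2^3 · 219.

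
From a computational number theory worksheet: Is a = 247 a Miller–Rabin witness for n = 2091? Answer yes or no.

yes

n − 1 = 2090 = 2^1 · 1045, so s = 1 and d = 1045.
x_0 = 247^1045 mod 2091 = 739.
x_0 ∉ {1, 2090} and s = 1, so 247 is a Miller–Rabin witness and 2091 is composite.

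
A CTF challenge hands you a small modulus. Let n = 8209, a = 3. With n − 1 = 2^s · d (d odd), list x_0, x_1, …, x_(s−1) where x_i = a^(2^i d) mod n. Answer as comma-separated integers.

1, 1, 1, 1

n − 1 = 8208 = 2^4 · 513, so s = 4 and d = 513.
x_0 = 3^513 mod 8209 = 1.
x_1 = 1^2 mod 8209 = 1.
x_2 = 1^2 mod 8209 = 1.
x_3 = 1^2 mod 8209 = 1.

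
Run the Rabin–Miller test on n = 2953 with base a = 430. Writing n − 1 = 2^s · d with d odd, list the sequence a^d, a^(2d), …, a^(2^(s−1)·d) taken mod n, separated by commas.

1, 1, 1

n − 1 = 2952 = 2^3 · 369, so s = 3 and d = 369.
x_0 = 430^369 mod 2953 = 1.
x_1 = 1^2 mod 2953 = 1.
x_2 = 1^2 mod 2953 = 1.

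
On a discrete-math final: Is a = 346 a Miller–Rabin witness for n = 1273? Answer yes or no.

n − 1 = 1272 = 2^3 · 159, so s = 3 and d = 159.
Repeated squaring mod 1273: 346^1 ≡ 346, 346^2 ≡ 54, 346^4 ≡ 370, 346^8 ≡ 689, 346^16 ≡ 1165, 346^32 ≡ 207, 346^64 ≡ 840, 346^128 ≡ 358.
159 = 128 + 16 + 8 + 4 + 2 + 1, so 346^159 ≡ 358·1165·689·370·54·346 ≡ 847 (mod 1273).
x_0 = 346^159 mod 1273 = 847.
x_0 is neither 1 nor 1272, so continue squaring.
x_1 = 847^2 mod 1273 = 710.
x_2 = 710^2 mod 1273 = 1265.
Reached i = s−1 = 2 without hitting −1: 346 is a Miller–Rabin witness and 1273 is composite.

yes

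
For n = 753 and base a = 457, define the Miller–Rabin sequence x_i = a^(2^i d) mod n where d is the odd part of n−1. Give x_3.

n − 1 = 752 = 2^4 · 47, so s = 4 and d = 47.
Repeated squaring mod 753: 457^1 ≡ 457, 457^2 ≡ 268, 457^4 ≡ 289, 457^8 ≡ 691, 457^16 ≡ 79, 457^32 ≡ 217.
47 = 32 + 8 + 4 + 2 + 1, so 457^47 ≡ 217·691·289·268·457 ≡ 82 (mod 753).
x_0 = 82.
x_1 = 82^2 mod 753 = 700.
x_2 = 700^2 mod 753 = 550.
x_3 = 550^2 mod 753 = 547.

547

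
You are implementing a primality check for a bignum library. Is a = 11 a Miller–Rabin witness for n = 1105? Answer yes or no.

yes

n − 1 = 1104 = 2^4 · 69, so s = 4 and d = 69.
x_0 = 11^69 mod 1105 = 996.
x_0 is neither 1 nor 1104, so continue squaring.
x_1 = 996^2 mod 1105 = 831.
x_2 = 831^2 mod 1105 = 1041.
x_3 = 1041^2 mod 1105 = 781.
Reached i = s−1 = 3 without hitting −1: 11 is a Miller–Rabin witness and 1105 is composite.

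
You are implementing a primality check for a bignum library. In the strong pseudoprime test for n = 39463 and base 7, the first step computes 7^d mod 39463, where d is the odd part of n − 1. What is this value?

34011

n − 1 = 39462 = 2^1 · 19731, so s = 1 and d = 19731.
7^19731 mod 39463 = 34011.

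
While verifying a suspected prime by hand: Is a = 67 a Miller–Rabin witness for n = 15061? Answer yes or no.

n − 1 = 15060 = 2^2 · 3765, so s = 2 and d = 3765.
x_0 = 67^3765 mod 15061 = 506.
x_0 is neither 1 nor 15060, so continue squaring.
x_1 = 506^2 mod 15061 = 15060.
x_1 ≡ −1, so 67 is not a witness.

no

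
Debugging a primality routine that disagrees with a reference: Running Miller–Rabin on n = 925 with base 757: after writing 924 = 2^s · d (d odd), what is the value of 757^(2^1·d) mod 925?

899

n − 1 = 924 = 2^2 · 231, so s = 2 and d = 231.
Repeated squaring mod 925: 757^1 ≡ 757, 757^2 ≡ 474, 757^4 ≡ 826, 757^8 ≡ 551, 757^16 ≡ 201, 757^32 ≡ 626, 757^64 ≡ 601, 757^128 ≡ 451.
231 = 128 + 64 + 32 + 4 + 2 + 1, so 757^231 ≡ 451·601·626·826·474·757 ≡ 643 (mod 925).
x_0 = 643.
x_1 = 643^2 mod 925 = 899.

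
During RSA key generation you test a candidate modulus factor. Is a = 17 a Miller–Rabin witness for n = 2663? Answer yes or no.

no

n − 1 = 2662 = 2^1 · 1331, so s = 1 and d = 1331.
x_0 = 17^1331 mod 2663 = 2662.
x_0 = 2662 ≡ −1, so 17 is not a witness.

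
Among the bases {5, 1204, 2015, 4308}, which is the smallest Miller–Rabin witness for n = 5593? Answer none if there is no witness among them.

5

n − 1 = 5592 = 2^3 · 699, so s = 3 and d = 699.
Base 5: x_0 = 5^699 mod 5593 = 181. x_0 is neither 1 nor 5592, so continue squaring. x_1 = 181^2 mod 5593 = 4796. x_2 = 4796^2 mod 5593 = 3200. Reached i = s−1 = 2 without hitting −1: 5 is a Miller–Rabin witness and 5593 is composite.
Base 1204: x_0 = 1204^699 mod 5593 = 1064. x_0 is neither 1 nor 5592, so continue squaring. x_1 = 1064^2 mod 5593 = 2310. x_2 = 2310^2 mod 5593 = 378. Reached i = s−1 = 2 without hitting −1: 1204 is a Miller–Rabin witness and 5593 is composite.
Base 2015: x_0 = 2015^699 mod 5593 = 2582. x_0 is neither 1 nor 5592, so continue squaring. x_1 = 2582^2 mod 5593 = 5461. x_2 = 5461^2 mod 5593 = 645. Reached i = s−1 = 2 without hitting −1: 2015 is a Miller–Rabin witness and 5593 is composite.
Base 4308: x_0 = 4308^699 mod 5593 = 4451. x_0 is neither 1 nor 5592, so continue squaring. x_1 = 4451^2 mod 5593 = 995. x_2 = 995^2 mod 5593 = 64. Reached i = s−1 = 2 without hitting −1: 4308 is a Miller–Rabin witness and 5593 is composite.
The smallest witness among the given bases is 5.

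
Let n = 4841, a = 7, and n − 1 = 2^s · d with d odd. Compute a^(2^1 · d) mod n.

n − 1 = 4840 = 2^3 · 605, so s = 3 and d = 605.
x_0 = 7^605 mod 4841 = 4239.
x_1 = 4239^2 mod 4841 = 4170.

4170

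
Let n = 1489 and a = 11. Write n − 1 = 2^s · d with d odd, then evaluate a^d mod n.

1092

n − 1 = 1488 = 2^4 · 93, so s = 4 and d = 93.
11^93 mod 1489 = 1092.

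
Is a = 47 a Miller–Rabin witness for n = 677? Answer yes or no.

n − 1 = 676 = 2^2 · 169, so s = 2 and d = 169.
Repeated squaring mod 677: 47^1 ≡ 47, 47^2 ≡ 178, 47^4 ≡ 542, 47^8 ≡ 623, 47^16 ≡ 208, 47^32 ≡ 613, 47^64 ≡ 34, 47^128 ≡ 479.
169 = 128 + 32 + 8 + 1, so 47^169 ≡ 479·613·623·47 ≡ 26 (mod 677).
x_0 = 47^169 mod 677 = 26.
x_0 is neither 1 nor 676, so continue squaring.
x_1 = 26^2 mod 677 = 676.
x_1 ≡ −1, so 47 is not a witness.

no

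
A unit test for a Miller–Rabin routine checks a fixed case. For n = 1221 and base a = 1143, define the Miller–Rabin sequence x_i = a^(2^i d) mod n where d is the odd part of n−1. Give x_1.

n − 1 = 1220 = 2^2 · 305, so s = 2 and d = 305.
x_0 = 1143^305 mod 1221 = 120.
x_1 = 120^2 mod 1221 = 969.

969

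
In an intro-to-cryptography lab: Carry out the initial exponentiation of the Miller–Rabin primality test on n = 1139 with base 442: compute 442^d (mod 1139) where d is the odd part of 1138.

n − 1 = 1138 = 2^1 · 569, so s = 1 and d = 569.
442^569 mod 1139 = 612.

612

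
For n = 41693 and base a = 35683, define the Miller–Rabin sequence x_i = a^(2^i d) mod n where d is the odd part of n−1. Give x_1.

n − 1 = 41692 = 2^2 · 10423, so s = 2 and d = 10423.
Repeated squaring mod 41693: 35683^1 ≡ 35683, 35683^2 ≡ 13962, 35683^4 ≡ 22669, 35683^8 ≡ 17336, 35683^16 ≡ 13752, 35683^32 ≡ 39749, 35683^64 ≡ 26766, 35683^128 ≡ 7937, 35683^256 ≡ 39539, 35683^512 ≡ 11793, 35683^1024 ≡ 28694, 35683^2048 ≡ 33965, 35683^4096 ≡ 17608, 35683^8192 ≡ 12516.
10423 = 8192 + 2048 + 128 + 32 + 16 + 4 + 2 + 1, so 35683^10423 ≡ 12516·33965·7937·39749·13752·22669·13962·35683 ≡ 20741 (mod 41693).
x_0 = 20741.
x_1 = 20741^2 mod 41693 = 707.

707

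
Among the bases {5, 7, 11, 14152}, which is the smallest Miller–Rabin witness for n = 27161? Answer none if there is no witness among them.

n − 1 = 27160 = 2^3 · 3395, so s = 3 and d = 3395.
Base 5: x_0 = 5^3395 mod 27161 = 25192. x_0 is neither 1 nor 27160, so continue squaring. x_1 = 25192^2 mod 27161 = 20099. x_2 = 20099^2 mod 27161 = 4248. Reached i = s−1 = 2 without hitting −1: 5 is a Miller–Rabin witness and 27161 is composite.
Base 7: x_0 = 7^3395 mod 27161 = 25475. x_0 is neither 1 nor 27160, so continue squaring. x_1 = 25475^2 mod 27161 = 17852. x_2 = 17852^2 mod 27161 = 13891. Reached i = s−1 = 2 without hitting −1: 7 is a Miller–Rabin witness and 27161 is composite.
Base 11: x_0 = 11^3395 mod 27161 = 14251. x_0 is neither 1 nor 27160, so continue squaring. x_1 = 14251^2 mod 27161 = 8204. x_2 = 8204^2 mod 27161 = 658. Reached i = s−1 = 2 without hitting −1: 11 is a Miller–Rabin witness and 27161 is composite.
Base 14152: x_0 = 14152^3395 mod 27161 = 7115. x_0 is neither 1 nor 27160, so continue squaring. x_1 = 7115^2 mod 27161 = 22282. x_2 = 22282^2 mod 27161 = 11605. Reached i = s−1 = 2 without hitting −1: 14152 is a Miller–Rabin witness and 27161 is composite.
The smallest witness among the given bases is 5.

5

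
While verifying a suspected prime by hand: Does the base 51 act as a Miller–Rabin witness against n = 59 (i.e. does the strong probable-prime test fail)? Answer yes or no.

n − 1 = 58 = 2^1 · 29, so s = 1 and d = 29.
x_0 = 51^29 mod 59 = 1.
x_0 = 1, so 51 is not a witness.

no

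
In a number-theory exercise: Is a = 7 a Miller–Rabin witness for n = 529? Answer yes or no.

yes

n − 1 = 528 = 2^4 · 33, so s = 4 and d = 33.
Repeated squaring mod 529: 7^1 ≡ 7, 7^2 ≡ 49, 7^4 ≡ 285, 7^8 ≡ 288, 7^16 ≡ 420, 7^32 ≡ 243.
33 = 32 + 1, so 7^33 ≡ 243·7 ≡ 114 (mod 529).
x_0 = 7^33 mod 529 = 114.
x_0 is neither 1 nor 528, so continue squaring.
x_1 = 114^2 mod 529 = 300.
x_2 = 300^2 mod 529 = 70.
x_3 = 70^2 mod 529 = 139.
Reached i = s−1 = 3 without hitting −1: 7 is a Miller–Rabin witness and 529 is composite.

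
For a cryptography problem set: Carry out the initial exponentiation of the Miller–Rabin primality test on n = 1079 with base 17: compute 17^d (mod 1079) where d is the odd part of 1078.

920

n − 1 = 1078 = 2^1 · 539, so s = 1 and d = 539.
17^539 mod 1079 = 920.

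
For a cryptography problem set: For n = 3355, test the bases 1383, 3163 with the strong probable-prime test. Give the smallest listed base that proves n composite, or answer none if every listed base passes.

n − 1 = 3354 = 2^1 · 1677, so s = 1 and d = 1677.
Base 1383: x_0 = 1383^1677 mod 3355 = 1003. x_0 ∉ {1, 3354} and s = 1, so 1383 is a Miller–Rabin witness and 3355 is composite.
Base 3163: x_0 = 3163^1677 mod 3355 = 1383. x_0 ∉ {1, 3354} and s = 1, so 3163 is a Miller–Rabin witness and 3355 is composite.
The smallest witness among the given bases is 1383.

1383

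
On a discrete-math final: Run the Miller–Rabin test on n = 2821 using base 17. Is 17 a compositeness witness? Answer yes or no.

n − 1 = 2820 = 2^2 · 705, so s = 2 and d = 705.
Repeated squaring mod 2821: 17^1 ≡ 17, 17^2 ≡ 289, 17^4 ≡ 1712, 17^8 ≡ 2746, 17^16 ≡ 2804, 17^32 ≡ 289, 17^64 ≡ 1712, 17^128 ≡ 2746, 17^256 ≡ 2804, 17^512 ≡ 289.
705 = 512 + 128 + 64 + 1, so 17^705 ≡ 289·2746·1712·17 ≡ 2820 (mod 2821).
x_0 = 17^705 mod 2821 = 2820.
x_0 = 2820 ≡ −1, so 17 is not a witness.

no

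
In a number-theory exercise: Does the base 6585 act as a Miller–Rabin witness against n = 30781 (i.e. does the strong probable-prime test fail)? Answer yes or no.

no

n − 1 = 30780 = 2^2 · 7695, so s = 2 and d = 7695.
Repeated squaring mod 30781: 6585^1 ≡ 6585, 6585^2 ≡ 22577, 6585^4 ≡ 18350, 6585^8 ≡ 9141, 6585^16 ≡ 18247, 6585^32 ≡ 25713, 6585^64 ≡ 13270, 6585^128 ≡ 25580, 6585^256 ≡ 24683, 6585^512 ≡ 2156, 6585^1024 ≡ 405, 6585^2048 ≡ 10120, 6585^4096 ≡ 6013.
7695 = 4096 + 2048 + 1024 + 512 + 8 + 4 + 2 + 1, so 6585^7695 ≡ 6013·10120·405·2156·9141·18350·22577·6585 ≡ 1 (mod 30781).
x_0 = 6585^7695 mod 30781 = 1.
x_0 = 1, so 6585 is not a witness.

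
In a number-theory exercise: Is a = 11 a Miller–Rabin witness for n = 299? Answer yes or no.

yes

n − 1 = 298 = 2^1 · 149, so s = 1 and d = 149.
x_0 = 11^149 mod 299 = 267.
x_0 ∉ {1, 298} and s = 1, so 11 is a Miller–Rabin witness and 299 is composite.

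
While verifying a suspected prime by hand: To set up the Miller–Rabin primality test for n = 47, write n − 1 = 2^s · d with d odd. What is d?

Halving: 46 → 23; 23 is odd.
So 46 = 2^1 · 23.

23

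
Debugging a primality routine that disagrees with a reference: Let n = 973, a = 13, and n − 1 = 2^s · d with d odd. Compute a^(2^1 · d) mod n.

n − 1 = 972 = 2^2 · 243, so s = 2 and d = 243.
x_0 = 13^243 mod 973 = 811.
x_1 = 811^2 mod 973 = 946.

946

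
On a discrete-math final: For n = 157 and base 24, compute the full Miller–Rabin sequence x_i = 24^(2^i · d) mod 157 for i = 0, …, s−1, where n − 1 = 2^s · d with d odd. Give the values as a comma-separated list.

n − 1 = 156 = 2^2 · 39, so s = 2 and d = 39.
x_0 = 24^39 mod 157 = 129.
x_1 = 129^2 mod 157 = 156.

129, 156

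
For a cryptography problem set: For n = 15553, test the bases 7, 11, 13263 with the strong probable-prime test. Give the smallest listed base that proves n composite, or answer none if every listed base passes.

n − 1 = 15552 = 2^6 · 243, so s = 6 and d = 243.
Base 7: x_0 = 7^243 mod 15553 = 9969. x_0 is neither 1 nor 15552, so continue squaring. x_1 = 9969^2 mod 15553 = 12844. x_2 = 12844^2 mod 15553 = 13218. x_3 = 13218^2 mod 15553 = 8675. x_4 = 8675^2 mod 15553 = 10211. x_5 = 10211^2 mod 15553 = 12762. Reached i = s−1 = 5 without hitting −1: 7 is a Miller–Rabin witness and 15553 is composite.
Base 11: x_0 = 11^243 mod 15553 = 11403. x_0 is neither 1 nor 15552, so continue squaring. x_1 = 11403^2 mod 15553 = 5329. x_2 = 5329^2 mod 15553 = 14016. x_3 = 14016^2 mod 15553 = 13866. x_4 = 13866^2 mod 15553 = 15323. x_5 = 15323^2 mod 15553 = 6241. Reached i = s−1 = 5 without hitting −1: 11 is a Miller–Rabin witness and 15553 is composite.
Base 13263: x_0 = 13263^243 mod 15553 = 8031. x_0 is neither 1 nor 15552, so continue squaring. x_1 = 8031^2 mod 15553 = 14223. x_2 = 14223^2 mod 15553 = 11411. x_3 = 11411^2 mod 15553 = 1205. x_4 = 1205^2 mod 15553 = 5596. x_5 = 5596^2 mod 15553 = 7027. Reached i = s−1 = 5 without hitting −1: 13263 is a Miller–Rabin witness and 15553 is composite.
The smallest witness among the given bases is 7.

7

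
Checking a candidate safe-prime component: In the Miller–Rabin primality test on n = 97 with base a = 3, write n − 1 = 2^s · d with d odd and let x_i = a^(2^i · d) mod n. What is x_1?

n − 1 = 96 = 2^5 · 3, so s = 5 and d = 3.
x_0 = 3^3 mod 97 = 27.
x_1 = 27^2 mod 97 = 50.

50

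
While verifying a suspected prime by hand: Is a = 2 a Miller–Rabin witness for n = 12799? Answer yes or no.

no

n − 1 = 12798 = 2^1 · 6399, so s = 1 and d = 6399.
x_0 = 2^6399 mod 12799 = 1.
x_0 = 1, so 2 is not a witness.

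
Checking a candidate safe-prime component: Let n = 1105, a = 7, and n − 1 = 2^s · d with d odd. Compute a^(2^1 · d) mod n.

n − 1 = 1104 = 2^4 · 69, so s = 4 and d = 69.
Repeated squaring mod 1105: 7^1 ≡ 7, 7^2 ≡ 49, 7^4 ≡ 191, 7^8 ≡ 16, 7^16 ≡ 256, 7^32 ≡ 341, 7^64 ≡ 256.
69 = 64 + 4 + 1, so 7^69 ≡ 256·191·7 ≡ 827 (mod 1105).
x_0 = 827.
x_1 = 827^2 mod 1105 = 1039.

1039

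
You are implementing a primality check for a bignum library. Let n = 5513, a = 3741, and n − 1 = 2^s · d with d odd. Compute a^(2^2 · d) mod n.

n − 1 = 5512 = 2^3 · 689, so s = 3 and d = 689.
x_0 = 3741^689 mod 5513 = 543.
x_1 = 543^2 mod 5513 = 2660.
x_2 = 2660^2 mod 5513 = 2421.

2421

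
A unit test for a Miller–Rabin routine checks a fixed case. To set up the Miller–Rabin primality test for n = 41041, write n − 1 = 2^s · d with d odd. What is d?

Halving: 41040 → 20520 → 10260 → 5130 → 2565; 2565 is odd.
So 41040 = 2^4 · 2565.

2565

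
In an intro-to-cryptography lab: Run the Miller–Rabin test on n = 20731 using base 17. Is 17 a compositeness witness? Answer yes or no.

no

n − 1 = 20730 = 2^1 · 10365, so s = 1 and d = 10365.
x_0 = 17^10365 mod 20731 = 1.
x_0 = 1, so 17 is not a witness.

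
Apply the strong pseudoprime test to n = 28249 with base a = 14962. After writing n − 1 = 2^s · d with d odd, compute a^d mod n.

12232

n − 1 = 28248 = 2^3 · 3531, so s = 3 and d = 3531.
14962^3531 mod 28249 = 12232.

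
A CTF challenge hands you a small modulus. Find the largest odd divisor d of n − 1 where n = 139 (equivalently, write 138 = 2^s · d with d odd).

69

Halving: 138 → 69; 69 is odd.
So 138 = 2^1 · 69.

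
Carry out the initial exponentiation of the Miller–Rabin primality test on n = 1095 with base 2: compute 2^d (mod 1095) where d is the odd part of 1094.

128

n − 1 = 1094 = 2^1 · 547, so s = 1 and d = 547.
2^547 mod 1095 = 128.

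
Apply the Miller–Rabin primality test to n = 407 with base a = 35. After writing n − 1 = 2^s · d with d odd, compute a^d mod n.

217

n − 1 = 406 = 2^1 · 203, so s = 1 and d = 203.
Repeated squaring mod 407: 35^1 ≡ 35, 35^2 ≡ 4, 35^4 ≡ 16, 35^8 ≡ 256, 35^16 ≡ 9, 35^32 ≡ 81, 35^64 ≡ 49, 35^128 ≡ 366.
203 = 128 + 64 + 8 + 2 + 1, so 35^203 ≡ 366·49·256·4·35 ≡ 217 (mod 407).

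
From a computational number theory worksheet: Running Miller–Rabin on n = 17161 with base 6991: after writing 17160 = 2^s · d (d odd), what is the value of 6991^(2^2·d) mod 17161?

1966

n − 1 = 17160 = 2^3 · 2145, so s = 3 and d = 2145.
x_0 = 6991^2145 mod 17161 = 13363.
x_1 = 13363^2 mod 17161 = 9564.
x_2 = 9564^2 mod 17161 = 1966.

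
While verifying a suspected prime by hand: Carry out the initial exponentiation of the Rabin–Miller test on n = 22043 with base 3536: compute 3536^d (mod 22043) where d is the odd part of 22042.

n − 1 = 22042 = 2^1 · 11021, so s = 1 and d = 11021.
Repeated squaring mod 22043: 3536^1 ≡ 3536, 3536^2 ≡ 4915, 3536^4 ≡ 20140, 3536^8 ≡ 6357, 3536^16 ≡ 6630, 3536^32 ≡ 3158, 3536^64 ≡ 9528, 3536^128 ≡ 9710, 3536^256 ≡ 6189, 3536^512 ≡ 15030, 3536^1024 ≡ 4236, 3536^2048 ≡ 694, 3536^4096 ≡ 18733, 3536^8192 ≡ 729.
11021 = 8192 + 2048 + 512 + 256 + 8 + 4 + 1, so 3536^11021 ≡ 729·694·15030·6189·6357·20140·3536 ≡ 19622 (mod 22043).

19622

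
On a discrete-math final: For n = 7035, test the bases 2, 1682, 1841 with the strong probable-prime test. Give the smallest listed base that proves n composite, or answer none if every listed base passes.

n − 1 = 7034 = 2^1 · 3517, so s = 1 and d = 3517.
Base 2: x_0 = 2^3517 mod 7035 = 6512. x_0 ∉ {1, 7034} and s = 1, so 2 is a Miller–Rabin witness and 7035 is composite.
Base 1682: x_0 = 1682^3517 mod 7035 = 3362. x_0 ∉ {1, 7034} and s = 1, so 1682 is a Miller–Rabin witness and 7035 is composite.
Base 1841: x_0 = 1841^3517 mod 7035 = 3731. x_0 ∉ {1, 7034} and s = 1, so 1841 is a Miller–Rabin witness and 7035 is composite.
The smallest witness among the given bases is 2.

2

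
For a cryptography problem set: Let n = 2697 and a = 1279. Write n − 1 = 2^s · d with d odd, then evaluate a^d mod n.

n − 1 = 2696 = 2^3 · 337, so s = 3 and d = 337.
Repeated squaring mod 2697: 1279^1 ≡ 1279, 1279^2 ≡ 1459, 1279^4 ≡ 748, 1279^8 ≡ 1225, 1279^16 ≡ 1093, 1279^32 ≡ 2575, 1279^64 ≡ 1399, 1279^128 ≡ 1876, 1279^256 ≡ 2488.
337 = 256 + 64 + 16 + 1, so 1279^337 ≡ 2488·1399·1093·1279 ≡ 1366 (mod 2697).

1366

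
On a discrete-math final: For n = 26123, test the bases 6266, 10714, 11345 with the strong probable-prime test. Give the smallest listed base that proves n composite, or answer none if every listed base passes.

6266

n − 1 = 26122 = 2^1 · 13061, so s = 1 and d = 13061.
Base 6266: x_0 = 6266^13061 mod 26123 = 16745. x_0 ∉ {1, 26122} and s = 1, so 6266 is a Miller–Rabin witness and 26123 is composite.
Base 10714: x_0 = 10714^13061 mod 26123 = 12066. x_0 ∉ {1, 26122} and s = 1, so 10714 is a Miller–Rabin witness and 26123 is composite.
Base 11345: x_0 = 11345^13061 mod 26123 = 8981. x_0 ∉ {1, 26122} and s = 1, so 11345 is a Miller–Rabin witness and 26123 is composite.
The smallest witness among the given bases is 6266.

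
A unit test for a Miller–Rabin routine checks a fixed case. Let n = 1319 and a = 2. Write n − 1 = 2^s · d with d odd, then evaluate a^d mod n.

1

n − 1 = 1318 = 2^1 · 659, so s = 1 and d = 659.
2^659 mod 1319 = 1.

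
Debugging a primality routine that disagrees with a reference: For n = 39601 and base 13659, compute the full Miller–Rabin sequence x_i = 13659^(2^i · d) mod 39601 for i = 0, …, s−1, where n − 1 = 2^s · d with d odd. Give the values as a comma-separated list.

10347, 18906, 37811, 36020

n − 1 = 39600 = 2^4 · 2475, so s = 4 and d = 2475.
x_0 = 13659^2475 mod 39601 = 10347.
x_1 = 10347^2 mod 39601 = 18906.
x_2 = 18906^2 mod 39601 = 37811.
x_3 = 37811^2 mod 39601 = 36020.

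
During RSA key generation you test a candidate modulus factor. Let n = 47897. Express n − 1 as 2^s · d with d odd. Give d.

5987

Halving: 47896 → 23948 → 11974 → 5987; 5987 is odd.
So 47896 = 2^3 · 5987.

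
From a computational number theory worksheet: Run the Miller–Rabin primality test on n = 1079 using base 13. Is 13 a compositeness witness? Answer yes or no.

n − 1 = 1078 = 2^1 · 539, so s = 1 and d = 539.
Repeated squaring mod 1079: 13^1 ≡ 13, 13^2 ≡ 169, 13^4 ≡ 507, 13^8 ≡ 247, 13^16 ≡ 585, 13^32 ≡ 182, 13^64 ≡ 754, 13^128 ≡ 962, 13^256 ≡ 741, 13^512 ≡ 949.
539 = 512 + 16 + 8 + 2 + 1, so 13^539 ≡ 949·585·247·169·13 ≡ 637 (mod 1079).
x_0 = 13^539 mod 1079 = 637.
x_0 ∉ {1, 1078} and s = 1, so 13 is a Miller–Rabin witness and 1079 is composite.

yes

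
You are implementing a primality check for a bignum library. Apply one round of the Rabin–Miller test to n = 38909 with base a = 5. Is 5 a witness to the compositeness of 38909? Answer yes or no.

yes

n − 1 = 38908 = 2^2 · 9727, so s = 2 and d = 9727.
Repeated squaring mod 38909: 5^1 ≡ 5, 5^2 ≡ 25, 5^4 ≡ 625, 5^8 ≡ 1535, 5^16 ≡ 21685, 5^32 ≡ 23960, 5^64 ≡ 18214, 5^128 ≡ 11662, 5^256 ≡ 15289, 5^512 ≡ 27158, 5^1024 ≡ 36869, 5^2048 ≡ 37246, 5^4096 ≡ 3030, 5^8192 ≡ 37285.
9727 = 8192 + 1024 + 256 + 128 + 64 + 32 + 16 + 8 + 4 + 2 + 1, so 5^9727 ≡ 37285·36869·15289·11662·18214·23960·21685·1535·625·25·5 ≡ 307 (mod 38909).
x_0 = 5^9727 mod 38909 = 307.
x_0 is neither 1 nor 38908, so continue squaring.
x_1 = 307^2 mod 38909 = 16431.
Reached i = s−1 = 1 without hitting −1: 5 is a Miller–Rabin witness and 38909 is composite.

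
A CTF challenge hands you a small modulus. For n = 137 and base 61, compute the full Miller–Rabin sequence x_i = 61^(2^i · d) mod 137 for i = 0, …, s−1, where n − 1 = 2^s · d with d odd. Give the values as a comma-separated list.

37, 136, 1

n − 1 = 136 = 2^3 · 17, so s = 3 and d = 17.
x_0 = 61^17 mod 137 = 37.
x_1 = 37^2 mod 137 = 136.
x_2 = 136^2 mod 137 = 1.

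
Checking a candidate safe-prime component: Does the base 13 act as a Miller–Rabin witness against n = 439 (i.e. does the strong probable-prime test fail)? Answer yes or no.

no

n − 1 = 438 = 2^1 · 219, so s = 1 and d = 219.
x_0 = 13^219 mod 439 = 1.
x_0 = 1, so 13 is not a witness.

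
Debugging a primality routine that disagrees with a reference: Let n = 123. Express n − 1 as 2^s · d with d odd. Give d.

Halving: 122 → 61; 61 is odd.
So 122 = 2^1 · 61.

61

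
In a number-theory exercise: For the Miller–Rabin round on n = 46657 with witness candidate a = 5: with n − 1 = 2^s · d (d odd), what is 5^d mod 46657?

n − 1 = 46656 = 2^6 · 729, so s = 6 and d = 729.
By repeated squaring, 5^729 ≡ 746 (mod 46657).

746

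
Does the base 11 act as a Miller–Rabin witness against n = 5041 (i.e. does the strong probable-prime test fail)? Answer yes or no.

no

n − 1 = 5040 = 2^4 · 315, so s = 4 and d = 315.
x_0 = 11^315 mod 5041 = 5040.
x_0 = 5040 ≡ −1, so 11 is not a witness.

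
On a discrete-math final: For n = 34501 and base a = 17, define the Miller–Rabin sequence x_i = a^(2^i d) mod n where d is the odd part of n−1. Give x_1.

n − 1 = 34500 = 2^2 · 8625, so s = 2 and d = 8625.
x_0 = 17^8625 mod 34501 = 34500.
x_1 = 34500^2 mod 34501 = 1.

1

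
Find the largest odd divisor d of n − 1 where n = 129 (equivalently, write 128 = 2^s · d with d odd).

Halving: 128 → 64 → 32 → 16 → 8 → 4 → 2 → 1; 1 is odd.
So 128 = 2^7 · 1.

1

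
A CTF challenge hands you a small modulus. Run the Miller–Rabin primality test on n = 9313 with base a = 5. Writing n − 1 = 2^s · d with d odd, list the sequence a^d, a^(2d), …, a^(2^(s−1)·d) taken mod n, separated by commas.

n − 1 = 9312 = 2^5 · 291, so s = 5 and d = 291.
x_0 = 5^291 mod 9313 = 5805.
x_1 = 5805^2 mod 9313 = 3591.
x_2 = 3591^2 mod 9313 = 6089.
x_3 = 6089^2 mod 9313 = 868.
x_4 = 868^2 mod 9313 = 8384.

5805, 3591, 6089, 868, 8384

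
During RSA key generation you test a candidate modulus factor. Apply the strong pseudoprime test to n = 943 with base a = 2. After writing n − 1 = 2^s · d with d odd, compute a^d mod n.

n − 1 = 942 = 2^1 · 471, so s = 1 and d = 471.
2^471 mod 943 = 121.

121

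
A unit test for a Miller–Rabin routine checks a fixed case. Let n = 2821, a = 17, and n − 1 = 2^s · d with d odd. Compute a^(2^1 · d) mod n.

1

n − 1 = 2820 = 2^2 · 705, so s = 2 and d = 705.
Repeated squaring mod 2821: 17^1 ≡ 17, 17^2 ≡ 289, 17^4 ≡ 1712, 17^8 ≡ 2746, 17^16 ≡ 2804, 17^32 ≡ 289, 17^64 ≡ 1712, 17^128 ≡ 2746, 17^256 ≡ 2804, 17^512 ≡ 289.
705 = 512 + 128 + 64 + 1, so 17^705 ≡ 289·2746·1712·17 ≡ 2820 (mod 2821).
x_0 = 2820.
x_1 = 2820^2 mod 2821 = 1.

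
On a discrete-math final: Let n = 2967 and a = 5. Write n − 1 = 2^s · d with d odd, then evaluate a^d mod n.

1667

n − 1 = 2966 = 2^1 · 1483, so s = 1 and d = 1483.
5^1483 mod 2967 = 1667.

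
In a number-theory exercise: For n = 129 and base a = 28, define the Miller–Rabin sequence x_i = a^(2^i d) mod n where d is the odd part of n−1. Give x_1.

10

n − 1 = 128 = 2^7 · 1, so s = 7 and d = 1.
x_0 = 28^1 mod 129 = 28.
x_1 = 28^2 mod 129 = 10.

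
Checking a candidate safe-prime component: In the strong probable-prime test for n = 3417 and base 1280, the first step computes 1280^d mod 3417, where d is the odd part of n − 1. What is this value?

n − 1 = 3416 = 2^3 · 427, so s = 3 and d = 427.
Repeated squaring mod 3417: 1280^1 ≡ 1280, 1280^2 ≡ 1657, 1280^4 ≡ 1798, 1280^8 ≡ 322, 1280^16 ≡ 1174, 1280^32 ≡ 1225, 1280^64 ≡ 562, 1280^128 ≡ 1480, 1280^256 ≡ 103.
427 = 256 + 128 + 32 + 8 + 2 + 1, so 1280^427 ≡ 103·1480·1225·322·1657·1280 ≡ 2051 (mod 3417).

2051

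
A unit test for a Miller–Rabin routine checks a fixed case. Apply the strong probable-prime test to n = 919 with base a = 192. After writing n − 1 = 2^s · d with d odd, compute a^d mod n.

918

n − 1 = 918 = 2^1 · 459, so s = 1 and d = 459.
192^459 mod 919 = 918.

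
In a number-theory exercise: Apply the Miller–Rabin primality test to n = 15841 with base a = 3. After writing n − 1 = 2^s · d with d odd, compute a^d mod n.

n − 1 = 15840 = 2^5 · 495, so s = 5 and d = 495.
Repeated squaring mod 15841: 3^1 ≡ 3, 3^2 ≡ 9, 3^4 ≡ 81, 3^8 ≡ 6561, 3^16 ≡ 6724, 3^32 ≡ 1962, 3^64 ≡ 81, 3^128 ≡ 6561, 3^256 ≡ 6724.
495 = 256 + 128 + 64 + 32 + 8 + 4 + 2 + 1, so 3^495 ≡ 6724·6561·81·1962·6561·81·9·3 ≡ 12802 (mod 15841).

12802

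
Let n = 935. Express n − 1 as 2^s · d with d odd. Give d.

467

Halving: 934 → 467; 467 is odd.
So 934 = 2^1 · 467.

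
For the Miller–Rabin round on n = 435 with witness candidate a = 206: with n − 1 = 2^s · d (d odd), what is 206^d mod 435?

191

n − 1 = 434 = 2^1 · 217, so s = 1 and d = 217.
Repeated squaring mod 435: 206^1 ≡ 206, 206^2 ≡ 241, 206^4 ≡ 226, 206^8 ≡ 181, 206^16 ≡ 136, 206^32 ≡ 226, 206^64 ≡ 181, 206^128 ≡ 136.
217 = 128 + 64 + 16 + 8 + 1, so 206^217 ≡ 136·181·136·181·206 ≡ 191 (mod 435).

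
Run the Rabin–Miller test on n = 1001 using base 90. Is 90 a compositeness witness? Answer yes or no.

no

n − 1 = 1000 = 2^3 · 125, so s = 3 and d = 125.
Repeated squaring mod 1001: 90^1 ≡ 90, 90^2 ≡ 92, 90^4 ≡ 456, 90^8 ≡ 729, 90^16 ≡ 911, 90^32 ≡ 92, 90^64 ≡ 456.
125 = 64 + 32 + 16 + 8 + 4 + 1, so 90^125 ≡ 456·92·911·729·456·90 ≡ 1000 (mod 1001).
x_0 = 90^125 mod 1001 = 1000.
x_0 = 1000 ≡ −1, so 90 is not a witness.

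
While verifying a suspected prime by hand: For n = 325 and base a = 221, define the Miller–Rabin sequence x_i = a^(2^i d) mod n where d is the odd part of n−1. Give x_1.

91

n − 1 = 324 = 2^2 · 81, so s = 2 and d = 81.
By repeated squaring, 221^81 ≡ 221 (mod 325).
x_0 = 221.
x_1 = 221^2 mod 325 = 91.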